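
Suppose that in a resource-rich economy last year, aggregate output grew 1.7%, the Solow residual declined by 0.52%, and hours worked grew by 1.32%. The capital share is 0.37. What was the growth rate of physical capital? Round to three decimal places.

Labor's share = 1 − 0.37 = 0.63.
gY = gA + 0.63×1.32 + 0.37×g.
0.37×g = 1.7 + 0.52 − 0.8316 = 1.3884.
g = 1.3884 / 0.37 = 3.75243%.

3.752%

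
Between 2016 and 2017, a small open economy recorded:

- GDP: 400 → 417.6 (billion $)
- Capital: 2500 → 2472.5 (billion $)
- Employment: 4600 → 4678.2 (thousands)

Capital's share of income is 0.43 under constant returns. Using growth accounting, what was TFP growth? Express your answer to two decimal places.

GDP growth = (417.6 − 400) / 400 = 4.4%.
Capital growth = (2472.5 − 2500) / 2500 = -1.1%.
Employment growth = (4678.2 − 4600) / 4600 = 1.7%.
Labor's share = 1 − 0.43 = 0.57.
Capital: 0.43 × (-1.1) = -0.473 pp.
Employment: 0.57 × 1.7 = 0.969 pp.
TFP growth = 4.4 − 0.496 = 3.904%.

TFP grew 3.90%.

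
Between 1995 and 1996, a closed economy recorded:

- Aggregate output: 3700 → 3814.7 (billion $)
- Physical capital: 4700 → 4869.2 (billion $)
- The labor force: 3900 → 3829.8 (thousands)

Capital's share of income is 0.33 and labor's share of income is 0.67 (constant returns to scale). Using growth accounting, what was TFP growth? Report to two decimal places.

TFP growth was 3.12%.

Aggregate output growth = (3814.7 − 3700) / 3700 = 3.1%.
Physical capital growth = (4869.2 − 4700) / 4700 = 3.6%.
The labor force growth = (3829.8 − 3900) / 3900 = -1.8%.
Labor's share = 1 − 0.33 = 0.67.
Physical capital: 0.33 × 3.6 = 1.188 pp.
The labor force: 0.67 × (-1.8) = -1.206 pp.
TFP growth = 3.1 + 0.018 = 3.118%.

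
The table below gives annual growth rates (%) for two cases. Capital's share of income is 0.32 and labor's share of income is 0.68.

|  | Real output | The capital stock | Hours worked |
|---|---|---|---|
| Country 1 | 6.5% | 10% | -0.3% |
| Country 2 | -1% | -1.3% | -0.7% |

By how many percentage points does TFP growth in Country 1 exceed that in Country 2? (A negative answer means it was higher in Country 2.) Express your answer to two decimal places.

Labor's share = 1 − 0.32 = 0.68.
Country 1: TFP = 6.5 − 3.2 + 0.204 = 3.504%.
Country 2: TFP = -1 + 0.416 + 0.476 = -0.108%.
Difference = 3.504 − (-0.108) = 3.612 pp.

3.61 percentage points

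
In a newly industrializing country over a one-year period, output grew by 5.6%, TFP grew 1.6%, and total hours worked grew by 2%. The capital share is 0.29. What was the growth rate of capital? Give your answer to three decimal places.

Labor's share = 1 − 0.29 = 0.71.
gY = gA + 0.71×2 + 0.29×g.
0.29×g = 5.6 − 1.6 − 1.42 = 2.58.
g = 2.58 / 0.29 = 8.89655%.

8.897%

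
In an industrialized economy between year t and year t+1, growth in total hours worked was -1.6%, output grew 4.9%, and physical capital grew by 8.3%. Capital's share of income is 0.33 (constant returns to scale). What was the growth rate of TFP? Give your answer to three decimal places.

TFP growth was 3.233%.

Labor's share = 1 − 0.33 = 0.67.
Physical capital: 0.33 × 8.3 = 2.739 pp.
Total hours worked: 0.67 × (-1.6) = -1.072 pp.
TFP growth = 4.9 − 1.667 = 3.233%.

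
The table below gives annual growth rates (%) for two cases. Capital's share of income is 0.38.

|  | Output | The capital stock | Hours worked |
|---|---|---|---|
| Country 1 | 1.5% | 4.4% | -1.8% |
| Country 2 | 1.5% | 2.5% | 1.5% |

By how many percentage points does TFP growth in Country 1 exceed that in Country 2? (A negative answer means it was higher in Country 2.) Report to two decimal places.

Labor's share = 1 − 0.38 = 0.62.
Country 1: TFP = 1.5 − 1.672 + 1.116 = 0.944%.
Country 2: TFP = 1.5 − 0.95 − 0.93 = -0.38%.
Difference = 0.944 − (-0.38) = 1.324 pp.

1.32 percentage points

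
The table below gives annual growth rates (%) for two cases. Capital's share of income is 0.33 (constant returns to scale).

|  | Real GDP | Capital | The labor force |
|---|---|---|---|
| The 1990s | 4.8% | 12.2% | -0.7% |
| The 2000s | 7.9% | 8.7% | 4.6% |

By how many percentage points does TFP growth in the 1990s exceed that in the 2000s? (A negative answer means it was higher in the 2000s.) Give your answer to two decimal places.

Labor's share = 1 − 0.33 = 0.67.
The 1990s: TFP = 4.8 − 4.026 + 0.469 = 1.243%.
The 2000s: TFP = 7.9 − 2.871 − 3.082 = 1.947%.
Difference = 1.243 − (1.947) = -0.704 pp.

-0.70 percentage points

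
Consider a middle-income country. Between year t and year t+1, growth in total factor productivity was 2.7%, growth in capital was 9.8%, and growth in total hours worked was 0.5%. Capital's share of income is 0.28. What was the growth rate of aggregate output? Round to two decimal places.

Labor's share = 1 − 0.28 = 0.72.
Capital: 0.28 × 9.8 = 2.744 pp.
Total hours worked: 0.72 × 0.5 = 0.36 pp.
Output growth = 2.7 + 3.104 = 5.804%.

Aggregate output growth was 5.80%.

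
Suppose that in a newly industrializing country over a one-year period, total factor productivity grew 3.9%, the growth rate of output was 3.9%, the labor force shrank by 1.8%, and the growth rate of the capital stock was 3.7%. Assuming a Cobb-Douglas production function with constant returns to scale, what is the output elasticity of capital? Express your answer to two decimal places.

gY = gA + α·gK + (1−α)·gL, so gY − gA − gL = α(gK − gL).
3.9 − 3.9 + 1.8 = α × (3.7 − (-1.8)).
1.8 = 5.5 α, so α = 0.3273.

The output elasticity of capital is 0.33.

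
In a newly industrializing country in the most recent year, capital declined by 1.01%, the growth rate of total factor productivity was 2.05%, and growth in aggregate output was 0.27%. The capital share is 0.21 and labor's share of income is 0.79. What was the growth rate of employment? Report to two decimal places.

-1.98%

Labor's share = 1 − 0.21 = 0.79.
gY = gA + 0.21×(-1.01) + 0.79×g.
0.79×g = 0.27 − 2.05 + 0.2121 = -1.5679.
g = -1.5679 / 0.79 = -1.9847%.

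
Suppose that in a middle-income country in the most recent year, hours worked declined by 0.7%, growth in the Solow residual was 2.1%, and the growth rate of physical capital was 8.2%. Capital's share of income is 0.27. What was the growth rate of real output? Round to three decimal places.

Real output grew 3.803%.

Labor's share = 1 − 0.27 = 0.73.
Physical capital: 0.27 × 8.2 = 2.214 pp.
Hours worked: 0.73 × (-0.7) = -0.511 pp.
Output growth = 2.1 + 1.703 = 3.803%.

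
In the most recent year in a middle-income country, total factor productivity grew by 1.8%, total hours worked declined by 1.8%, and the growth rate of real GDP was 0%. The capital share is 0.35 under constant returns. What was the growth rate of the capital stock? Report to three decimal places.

Labor's share = 1 − 0.35 = 0.65.
gY = gA + 0.65×(-1.8) + 0.35×g.
0.35×g = 0 − 1.8 + 1.17 = -0.63.
g = -0.63 / 0.35 = -1.8%.

-1.800%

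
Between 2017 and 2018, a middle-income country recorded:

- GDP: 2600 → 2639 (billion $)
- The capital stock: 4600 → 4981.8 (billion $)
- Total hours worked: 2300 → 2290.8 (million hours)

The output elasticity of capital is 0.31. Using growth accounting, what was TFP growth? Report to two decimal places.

-0.80%

GDP growth = (2639 − 2600) / 2600 = 1.5%.
The capital stock growth = (4981.8 − 4600) / 4600 = 8.3%.
Total hours worked growth = (2290.8 − 2300) / 2300 = -0.4%.
Labor's share = 1 − 0.31 = 0.69.
The capital stock: 0.31 × 8.3 = 2.573 pp.
Total hours worked: 0.69 × (-0.4) = -0.276 pp.
TFP growth = 1.5 − 2.297 = -0.797%.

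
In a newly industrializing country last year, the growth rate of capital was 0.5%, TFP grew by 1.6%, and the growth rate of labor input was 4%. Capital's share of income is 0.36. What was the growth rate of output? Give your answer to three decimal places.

4.340%

Labor's share = 1 − 0.36 = 0.64.
Capital: 0.36 × 0.5 = 0.18 pp.
Labor input: 0.64 × 4 = 2.56 pp.
Output growth = 1.6 + 2.74 = 4.34%.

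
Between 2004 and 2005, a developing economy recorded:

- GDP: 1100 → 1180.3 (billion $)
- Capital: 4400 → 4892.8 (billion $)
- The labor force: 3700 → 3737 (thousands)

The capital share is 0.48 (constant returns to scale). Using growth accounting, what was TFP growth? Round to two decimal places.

GDP growth = (1180.3 − 1100) / 1100 = 7.3%.
Capital growth = (4892.8 − 4400) / 4400 = 11.2%.
The labor force growth = (3737 − 3700) / 3700 = 1%.
Labor's share = 1 − 0.48 = 0.52.
Capital: 0.48 × 11.2 = 5.376 pp.
The labor force: 0.52 × 1 = 0.52 pp.
TFP growth = 7.3 − 5.896 = 1.404%.

1.40%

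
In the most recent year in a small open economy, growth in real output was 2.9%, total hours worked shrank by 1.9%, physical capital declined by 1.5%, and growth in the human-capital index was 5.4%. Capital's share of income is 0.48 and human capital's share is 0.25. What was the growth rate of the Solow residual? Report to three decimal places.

Labor's share = 1 − 0.48 − 0.25 = 0.27.
Physical capital: 0.48 × (-1.5) = -0.72 pp.
The human-capital index: 0.25 × 5.4 = 1.35 pp.
Total hours worked: 0.27 × (-1.9) = -0.513 pp.
TFP growth = 2.9 − 0.117 = 2.783%.

The Solow residual grew 2.783%.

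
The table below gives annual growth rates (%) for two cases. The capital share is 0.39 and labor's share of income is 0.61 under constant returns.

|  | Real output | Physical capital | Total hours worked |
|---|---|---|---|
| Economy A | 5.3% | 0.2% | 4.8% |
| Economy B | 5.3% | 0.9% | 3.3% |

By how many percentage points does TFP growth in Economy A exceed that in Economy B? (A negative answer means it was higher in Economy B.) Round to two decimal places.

-0.64 percentage points

Labor's share = 1 − 0.39 = 0.61.
Economy A: TFP = 5.3 − 0.078 − 2.928 = 2.294%.
Economy B: TFP = 5.3 − 0.351 − 2.013 = 2.936%.
Difference = 2.294 − (2.936) = -0.642 pp.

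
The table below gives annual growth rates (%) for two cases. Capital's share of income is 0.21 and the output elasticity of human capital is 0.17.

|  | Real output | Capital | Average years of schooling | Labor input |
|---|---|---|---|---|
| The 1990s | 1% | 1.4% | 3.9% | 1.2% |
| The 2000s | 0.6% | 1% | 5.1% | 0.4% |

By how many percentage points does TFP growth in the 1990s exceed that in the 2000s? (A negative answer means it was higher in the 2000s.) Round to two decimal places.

0.02 percentage points

Labor's share = 1 − 0.21 − 0.17 = 0.62.
The 1990s: TFP = 1 − 0.294 − 0.663 − 0.744 = -0.701%.
The 2000s: TFP = 0.6 − 0.21 − 0.867 − 0.248 = -0.725%.
Difference = -0.701 − (-0.725) = 0.024 pp.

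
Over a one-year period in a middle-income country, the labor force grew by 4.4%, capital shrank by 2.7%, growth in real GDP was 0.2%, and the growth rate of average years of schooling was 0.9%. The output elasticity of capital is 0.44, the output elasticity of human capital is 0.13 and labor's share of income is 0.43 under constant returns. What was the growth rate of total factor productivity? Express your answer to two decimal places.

Labor's share = 1 − 0.44 − 0.13 = 0.43.
Capital: 0.44 × (-2.7) = -1.188 pp.
Average years of schooling: 0.13 × 0.9 = 0.117 pp.
The labor force: 0.43 × 4.4 = 1.892 pp.
TFP growth = 0.2 − 0.821 = -0.621%.

-0.62%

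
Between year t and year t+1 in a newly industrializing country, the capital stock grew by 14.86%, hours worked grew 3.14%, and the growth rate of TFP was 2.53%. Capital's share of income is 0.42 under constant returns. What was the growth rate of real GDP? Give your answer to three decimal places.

Labor's share = 1 − 0.42 = 0.58.
The capital stock: 0.42 × 14.86 = 6.2412 pp.
Hours worked: 0.58 × 3.14 = 1.8212 pp.
Output growth = 2.53 + 8.0624 = 10.5924%.

10.592%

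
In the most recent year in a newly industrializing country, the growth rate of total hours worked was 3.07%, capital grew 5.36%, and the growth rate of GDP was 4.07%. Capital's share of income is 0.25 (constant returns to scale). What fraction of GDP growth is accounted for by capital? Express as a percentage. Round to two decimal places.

32.92%

Capital contributed 0.25 × 5.36 = 1.34 pp.
Share of growth = 1.34 / 4.07 × 100 = 32.9238%.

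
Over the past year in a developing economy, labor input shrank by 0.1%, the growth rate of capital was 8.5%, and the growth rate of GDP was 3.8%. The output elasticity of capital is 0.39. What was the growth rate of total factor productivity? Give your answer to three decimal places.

Labor's share = 1 − 0.39 = 0.61.
Capital: 0.39 × 8.5 = 3.315 pp.
Labor input: 0.61 × (-0.1) = -0.061 pp.
TFP growth = 3.8 − 3.254 = 0.546%.

0.546%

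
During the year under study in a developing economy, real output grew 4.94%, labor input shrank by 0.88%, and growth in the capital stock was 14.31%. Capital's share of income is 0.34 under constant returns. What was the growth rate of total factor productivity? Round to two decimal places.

0.66%

Labor's share = 1 − 0.34 = 0.66.
The capital stock: 0.34 × 14.31 = 4.8654 pp.
Labor input: 0.66 × (-0.88) = -0.5808 pp.
TFP growth = 4.94 − 4.2846 = 0.6554%.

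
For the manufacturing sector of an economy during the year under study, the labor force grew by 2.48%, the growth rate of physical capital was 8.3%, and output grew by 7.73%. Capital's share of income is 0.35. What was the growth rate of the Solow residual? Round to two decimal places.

3.21%

Labor's share = 1 − 0.35 = 0.65.
Physical capital: 0.35 × 8.3 = 2.905 pp.
The labor force: 0.65 × 2.48 = 1.612 pp.
TFP growth = 7.73 − 4.517 = 3.213%.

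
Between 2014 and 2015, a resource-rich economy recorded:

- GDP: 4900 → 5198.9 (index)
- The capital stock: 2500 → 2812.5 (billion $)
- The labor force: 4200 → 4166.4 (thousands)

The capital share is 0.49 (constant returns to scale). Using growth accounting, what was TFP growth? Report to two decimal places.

GDP growth = (5198.9 − 4900) / 4900 = 6.1%.
The capital stock growth = (2812.5 − 2500) / 2500 = 12.5%.
The labor force growth = (4166.4 − 4200) / 4200 = -0.8%.
Labor's share = 1 − 0.49 = 0.51.
The capital stock: 0.49 × 12.5 = 6.125 pp.
The labor force: 0.51 × (-0.8) = -0.408 pp.
TFP growth = 6.1 − 5.717 = 0.383%.

0.38%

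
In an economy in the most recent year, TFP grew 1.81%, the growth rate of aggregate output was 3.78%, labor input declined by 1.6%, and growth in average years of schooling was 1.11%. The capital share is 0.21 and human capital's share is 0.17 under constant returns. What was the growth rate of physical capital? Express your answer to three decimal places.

13.206%

Labor's share = 1 − 0.21 − 0.17 = 0.62.
gY = gA + 0.17×1.11 + 0.62×(-1.6) + 0.21×g.
0.21×g = 3.78 − 1.81 + 0.8033 = 2.7733.
g = 2.7733 / 0.21 = 13.20619%.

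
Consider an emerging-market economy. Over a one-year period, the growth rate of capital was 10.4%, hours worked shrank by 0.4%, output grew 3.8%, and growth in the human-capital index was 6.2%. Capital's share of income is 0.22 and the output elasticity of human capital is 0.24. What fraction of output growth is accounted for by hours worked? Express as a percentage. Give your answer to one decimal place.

-5.7%

Labor's share = 1 − 0.22 − 0.24 = 0.54.
Hours worked contributed 0.54 × (-0.4) = -0.216 pp.
Share of growth = -0.216 / 3.8 × 100 = -5.684%.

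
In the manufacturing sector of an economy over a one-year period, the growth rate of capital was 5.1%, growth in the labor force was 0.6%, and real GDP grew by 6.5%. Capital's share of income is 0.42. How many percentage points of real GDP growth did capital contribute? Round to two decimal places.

2.14 percentage points

Contribution = share × growth = 0.42 × 5.1 = 2.142 pp.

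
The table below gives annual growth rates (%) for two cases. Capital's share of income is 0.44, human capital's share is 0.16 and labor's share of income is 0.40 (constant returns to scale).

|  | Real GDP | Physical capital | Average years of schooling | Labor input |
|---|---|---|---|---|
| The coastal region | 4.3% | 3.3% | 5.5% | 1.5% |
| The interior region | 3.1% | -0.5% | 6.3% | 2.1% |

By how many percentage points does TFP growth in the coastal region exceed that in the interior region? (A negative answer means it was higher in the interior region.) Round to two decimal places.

Labor's share = 1 − 0.44 − 0.16 = 0.4.
The coastal region: TFP = 4.3 − 1.452 − 0.88 − 0.6 = 1.368%.
The interior region: TFP = 3.1 + 0.22 − 1.008 − 0.84 = 1.472%.
Difference = 1.368 − (1.472) = -0.104 pp.

-0.10 percentage points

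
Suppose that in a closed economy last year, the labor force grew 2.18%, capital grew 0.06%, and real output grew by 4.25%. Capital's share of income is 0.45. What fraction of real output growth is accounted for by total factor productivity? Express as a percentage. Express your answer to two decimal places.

Total factor productivity accounted for 71.15% of growth.

Labor's share = 1 − 0.45 = 0.55.
Capital: 0.45 × 0.06 = 0.027 pp.
The labor force: 0.55 × 2.18 = 1.199 pp.
TFP growth = 4.25 − 1.226 = 3.024%.
TFP share of growth = 3.024 / 4.25 × 100 = 71.1529%.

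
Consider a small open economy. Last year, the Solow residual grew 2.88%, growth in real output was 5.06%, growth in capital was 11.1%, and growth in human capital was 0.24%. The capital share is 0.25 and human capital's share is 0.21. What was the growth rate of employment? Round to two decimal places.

Labor's share = 1 − 0.25 − 0.21 = 0.54.
gY = gA + 0.25×11.1 + 0.21×0.24 + 0.54×g.
0.54×g = 5.06 − 2.88 − 2.8254 = -0.6454.
g = -0.6454 / 0.54 = -1.1952%.

-1.20%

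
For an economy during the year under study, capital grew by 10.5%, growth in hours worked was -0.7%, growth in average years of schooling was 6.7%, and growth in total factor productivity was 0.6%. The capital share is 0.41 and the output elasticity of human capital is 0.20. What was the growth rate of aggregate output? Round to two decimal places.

Labor's share = 1 − 0.41 − 0.2 = 0.39.
Capital: 0.41 × 10.5 = 4.305 pp.
Average years of schooling: 0.2 × 6.7 = 1.34 pp.
Hours worked: 0.39 × (-0.7) = -0.273 pp.
Output growth = 0.6 + 5.372 = 5.972%.

5.97%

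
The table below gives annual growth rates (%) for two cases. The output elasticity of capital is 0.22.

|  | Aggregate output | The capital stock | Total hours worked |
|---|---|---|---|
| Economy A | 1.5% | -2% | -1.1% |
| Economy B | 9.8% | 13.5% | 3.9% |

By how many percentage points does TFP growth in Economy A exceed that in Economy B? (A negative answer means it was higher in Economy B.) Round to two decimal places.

Labor's share = 1 − 0.22 = 0.78.
Economy A: TFP = 1.5 + 0.44 + 0.858 = 2.798%.
Economy B: TFP = 9.8 − 2.97 − 3.042 = 3.788%.
Difference = 2.798 − (3.788) = -0.99 pp.

-0.99 percentage points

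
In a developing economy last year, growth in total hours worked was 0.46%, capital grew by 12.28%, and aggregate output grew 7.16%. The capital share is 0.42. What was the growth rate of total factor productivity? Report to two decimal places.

Total factor productivity growth was 1.74%.

Labor's share = 1 − 0.42 = 0.58.
Capital: 0.42 × 12.28 = 5.1576 pp.
Total hours worked: 0.58 × 0.46 = 0.2668 pp.
TFP growth = 7.16 − 5.4244 = 1.7356%.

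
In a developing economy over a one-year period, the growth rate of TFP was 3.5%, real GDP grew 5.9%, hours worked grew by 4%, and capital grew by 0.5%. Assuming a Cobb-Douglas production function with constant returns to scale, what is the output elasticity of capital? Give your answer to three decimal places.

The output elasticity of capital is 0.457.

gY = gA + α·gK + (1−α)·gL, so gY − gA − gL = α(gK − gL).
5.9 − 3.5 − 4 = α × (0.5 − 4).
-1.6 = -3.5 α, so α = 0.45714.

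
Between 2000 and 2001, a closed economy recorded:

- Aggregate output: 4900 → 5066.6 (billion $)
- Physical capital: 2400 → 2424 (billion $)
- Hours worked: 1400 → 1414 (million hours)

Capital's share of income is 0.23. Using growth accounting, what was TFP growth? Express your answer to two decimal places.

Aggregate output growth = (5066.6 − 4900) / 4900 = 3.4%.
Physical capital growth = (2424 − 2400) / 2400 = 1%.
Hours worked growth = (1414 − 1400) / 1400 = 1%.
Labor's share = 1 − 0.23 = 0.77.
Physical capital: 0.23 × 1 = 0.23 pp.
Hours worked: 0.77 × 1 = 0.77 pp.
TFP growth = 3.4 − 1 = 2.4%.

2.40%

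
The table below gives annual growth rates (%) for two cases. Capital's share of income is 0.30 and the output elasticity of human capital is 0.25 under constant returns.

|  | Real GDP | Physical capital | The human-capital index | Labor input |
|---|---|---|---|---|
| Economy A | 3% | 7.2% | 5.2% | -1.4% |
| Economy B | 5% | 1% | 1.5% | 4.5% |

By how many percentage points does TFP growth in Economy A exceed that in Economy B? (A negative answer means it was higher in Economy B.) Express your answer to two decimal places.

-2.13 percentage points

Labor's share = 1 − 0.3 − 0.25 = 0.45.
Economy A: TFP = 3 − 2.16 − 1.3 + 0.63 = 0.17%.
Economy B: TFP = 5 − 0.3 − 0.375 − 2.025 = 2.3%.
Difference = 0.17 − (2.3) = -2.13 pp.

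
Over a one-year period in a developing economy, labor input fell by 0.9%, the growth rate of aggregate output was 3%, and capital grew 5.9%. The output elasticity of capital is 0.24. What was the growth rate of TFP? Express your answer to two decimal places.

TFP growth was 2.27%.

Labor's share = 1 − 0.24 = 0.76.
Capital: 0.24 × 5.9 = 1.416 pp.
Labor input: 0.76 × (-0.9) = -0.684 pp.
TFP growth = 3 − 0.732 = 2.268%.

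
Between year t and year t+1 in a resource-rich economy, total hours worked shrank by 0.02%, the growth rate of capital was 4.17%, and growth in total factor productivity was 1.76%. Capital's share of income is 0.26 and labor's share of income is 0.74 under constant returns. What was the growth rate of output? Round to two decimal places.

Labor's share = 1 − 0.26 = 0.74.
Capital: 0.26 × 4.17 = 1.0842 pp.
Total hours worked: 0.74 × (-0.02) = -0.0148 pp.
Output growth = 1.76 + 1.0694 = 2.8294%.

2.83%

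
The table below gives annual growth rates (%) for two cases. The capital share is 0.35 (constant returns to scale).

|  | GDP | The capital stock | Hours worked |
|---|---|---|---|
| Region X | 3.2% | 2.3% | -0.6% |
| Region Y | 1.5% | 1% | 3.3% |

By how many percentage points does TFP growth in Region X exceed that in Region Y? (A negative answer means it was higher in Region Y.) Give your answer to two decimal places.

3.78 percentage points

Labor's share = 1 − 0.35 = 0.65.
Region X: TFP = 3.2 − 0.805 + 0.39 = 2.785%.
Region Y: TFP = 1.5 − 0.35 − 2.145 = -0.995%.
Difference = 2.785 − (-0.995) = 3.78 pp.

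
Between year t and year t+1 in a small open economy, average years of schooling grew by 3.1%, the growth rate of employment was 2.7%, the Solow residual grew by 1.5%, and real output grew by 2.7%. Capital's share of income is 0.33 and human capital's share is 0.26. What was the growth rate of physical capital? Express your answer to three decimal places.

-2.161%

Labor's share = 1 − 0.33 − 0.26 = 0.41.
gY = gA + 0.26×3.1 + 0.41×2.7 + 0.33×g.
0.33×g = 2.7 − 1.5 − 1.913 = -0.713.
g = -0.713 / 0.33 = -2.16061%.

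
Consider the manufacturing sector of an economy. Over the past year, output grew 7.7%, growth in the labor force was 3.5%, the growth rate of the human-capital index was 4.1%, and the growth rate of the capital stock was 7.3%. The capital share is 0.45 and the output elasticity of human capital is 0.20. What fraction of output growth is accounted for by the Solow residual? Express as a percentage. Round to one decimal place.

Labor's share = 1 − 0.45 − 0.2 = 0.35.
The capital stock: 0.45 × 7.3 = 3.285 pp.
The human-capital index: 0.2 × 4.1 = 0.82 pp.
The labor force: 0.35 × 3.5 = 1.225 pp.
TFP growth = 7.7 − 5.33 = 2.37%.
TFP share of growth = 2.37 / 7.7 × 100 = 30.779%.

30.8%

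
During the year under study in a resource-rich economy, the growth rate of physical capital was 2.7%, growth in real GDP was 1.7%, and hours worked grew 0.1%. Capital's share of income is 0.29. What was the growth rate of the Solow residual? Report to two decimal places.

0.85%

Labor's share = 1 − 0.29 = 0.71.
Physical capital: 0.29 × 2.7 = 0.783 pp.
Hours worked: 0.71 × 0.1 = 0.071 pp.
TFP growth = 1.7 − 0.854 = 0.846%.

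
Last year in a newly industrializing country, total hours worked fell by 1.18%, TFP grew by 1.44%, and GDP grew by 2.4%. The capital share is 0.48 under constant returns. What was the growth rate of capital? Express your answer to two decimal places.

Labor's share = 1 − 0.48 = 0.52.
gY = gA + 0.52×(-1.18) + 0.48×g.
0.48×g = 2.4 − 1.44 + 0.6136 = 1.5736.
g = 1.5736 / 0.48 = 3.2783%.

Capital grew 3.28%.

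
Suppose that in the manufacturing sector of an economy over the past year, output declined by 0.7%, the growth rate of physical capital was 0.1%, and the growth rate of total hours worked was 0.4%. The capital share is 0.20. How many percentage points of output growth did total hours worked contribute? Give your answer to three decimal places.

Labor's share = 1 − 0.2 = 0.8.
Contribution = share × growth = 0.8 × 0.4 = 0.32 pp.

0.320 percentage points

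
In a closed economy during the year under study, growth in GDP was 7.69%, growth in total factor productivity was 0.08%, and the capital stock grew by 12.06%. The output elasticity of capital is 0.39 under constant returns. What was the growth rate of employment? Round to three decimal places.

Employment growth was 4.765%.

Labor's share = 1 − 0.39 = 0.61.
gY = gA + 0.39×12.06 + 0.61×g.
0.61×g = 7.69 − 0.08 − 4.7034 = 2.9066.
g = 2.9066 / 0.61 = 4.76492%.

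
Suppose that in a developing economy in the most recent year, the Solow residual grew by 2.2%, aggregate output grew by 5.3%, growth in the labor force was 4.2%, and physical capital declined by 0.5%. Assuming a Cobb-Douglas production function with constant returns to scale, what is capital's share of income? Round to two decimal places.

gY = gA + α·gK + (1−α)·gL, so gY − gA − gL = α(gK − gL).
5.3 − 2.2 − 4.2 = α × (-0.5 − 4.2).
-1.1 = -4.7 α, so α = 0.234.

0.23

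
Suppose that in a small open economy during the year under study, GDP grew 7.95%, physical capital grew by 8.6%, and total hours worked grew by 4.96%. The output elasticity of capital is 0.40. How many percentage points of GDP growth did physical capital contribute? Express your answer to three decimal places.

3.440 pp

Contribution = share × growth = 0.4 × 8.6 = 3.44 pp.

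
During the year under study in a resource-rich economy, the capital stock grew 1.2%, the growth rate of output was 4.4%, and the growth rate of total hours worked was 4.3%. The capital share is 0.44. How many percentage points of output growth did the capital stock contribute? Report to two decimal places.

Contribution = share × growth = 0.44 × 1.2 = 0.528 pp.

0.53 pp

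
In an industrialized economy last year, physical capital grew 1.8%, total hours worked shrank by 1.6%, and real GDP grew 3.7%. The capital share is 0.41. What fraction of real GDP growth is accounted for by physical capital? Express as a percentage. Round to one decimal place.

Physical capital contributed 0.41 × 1.8 = 0.738 pp.
Share of growth = 0.738 / 3.7 × 100 = 19.946%.

Physical capital accounted for 19.9% of growth.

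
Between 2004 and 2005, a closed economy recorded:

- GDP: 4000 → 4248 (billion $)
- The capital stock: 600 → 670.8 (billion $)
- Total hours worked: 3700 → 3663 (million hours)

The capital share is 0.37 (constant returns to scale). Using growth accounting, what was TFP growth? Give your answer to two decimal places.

GDP growth = (4248 − 4000) / 4000 = 6.2%.
The capital stock growth = (670.8 − 600) / 600 = 11.8%.
Total hours worked growth = (3663 − 3700) / 3700 = -1%.
Labor's share = 1 − 0.37 = 0.63.
The capital stock: 0.37 × 11.8 = 4.366 pp.
Total hours worked: 0.63 × (-1) = -0.63 pp.
TFP growth = 6.2 − 3.736 = 2.464%.

2.46%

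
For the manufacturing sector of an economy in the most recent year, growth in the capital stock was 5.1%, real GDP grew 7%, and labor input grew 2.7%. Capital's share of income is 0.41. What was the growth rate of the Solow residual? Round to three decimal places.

Labor's share = 1 − 0.41 = 0.59.
The capital stock: 0.41 × 5.1 = 2.091 pp.
Labor input: 0.59 × 2.7 = 1.593 pp.
TFP growth = 7 − 3.684 = 3.316%.

3.316%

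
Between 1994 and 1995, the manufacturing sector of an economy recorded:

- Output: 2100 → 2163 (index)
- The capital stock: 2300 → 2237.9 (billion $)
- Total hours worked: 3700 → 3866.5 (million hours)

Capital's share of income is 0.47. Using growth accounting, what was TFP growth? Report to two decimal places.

TFP growth was 1.88%.

Output growth = (2163 − 2100) / 2100 = 3%.
The capital stock growth = (2237.9 − 2300) / 2300 = -2.7%.
Total hours worked growth = (3866.5 − 3700) / 3700 = 4.5%.
Labor's share = 1 − 0.47 = 0.53.
The capital stock: 0.47 × (-2.7) = -1.269 pp.
Total hours worked: 0.53 × 4.5 = 2.385 pp.
TFP growth = 3 − 1.116 = 1.884%.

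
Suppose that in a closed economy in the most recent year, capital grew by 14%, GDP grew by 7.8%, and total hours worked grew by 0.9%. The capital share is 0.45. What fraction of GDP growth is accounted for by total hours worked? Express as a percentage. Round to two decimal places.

6.35%

Labor's share = 1 − 0.45 = 0.55.
Total hours worked contributed 0.55 × 0.9 = 0.495 pp.
Share of growth = 0.495 / 7.8 × 100 = 6.3462%.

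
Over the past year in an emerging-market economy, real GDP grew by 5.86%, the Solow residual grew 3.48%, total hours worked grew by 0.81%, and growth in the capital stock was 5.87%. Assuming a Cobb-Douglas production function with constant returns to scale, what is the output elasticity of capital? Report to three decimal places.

gY = gA + α·gK + (1−α)·gL, so gY − gA − gL = α(gK − gL).
5.86 − 3.48 − 0.81 = α × (5.87 − 0.81).
1.57 = 5.06 α, so α = 0.31028.

α = 0.310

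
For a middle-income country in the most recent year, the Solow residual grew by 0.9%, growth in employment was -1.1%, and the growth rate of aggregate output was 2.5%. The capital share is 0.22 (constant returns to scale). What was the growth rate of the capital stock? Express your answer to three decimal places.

The capital stock grew 11.173%.

Labor's share = 1 − 0.22 = 0.78.
gY = gA + 0.78×(-1.1) + 0.22×g.
0.22×g = 2.5 − 0.9 + 0.858 = 2.458.
g = 2.458 / 0.22 = 11.17273%.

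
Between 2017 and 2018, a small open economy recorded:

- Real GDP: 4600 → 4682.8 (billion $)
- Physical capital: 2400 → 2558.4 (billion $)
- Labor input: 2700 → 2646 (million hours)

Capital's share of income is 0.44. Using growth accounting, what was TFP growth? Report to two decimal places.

Real GDP growth = (4682.8 − 4600) / 4600 = 1.8%.
Physical capital growth = (2558.4 − 2400) / 2400 = 6.6%.
Labor input growth = (2646 − 2700) / 2700 = -2%.
Labor's share = 1 − 0.44 = 0.56.
Physical capital: 0.44 × 6.6 = 2.904 pp.
Labor input: 0.56 × (-2) = -1.12 pp.
TFP growth = 1.8 − 1.784 = 0.016%.

TFP grew 0.02%.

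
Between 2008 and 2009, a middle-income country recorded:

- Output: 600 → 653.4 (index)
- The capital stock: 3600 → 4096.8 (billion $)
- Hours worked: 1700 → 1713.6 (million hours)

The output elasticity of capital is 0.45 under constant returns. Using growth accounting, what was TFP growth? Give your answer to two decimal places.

Output growth = (653.4 − 600) / 600 = 8.9%.
The capital stock growth = (4096.8 − 3600) / 3600 = 13.8%.
Hours worked growth = (1713.6 − 1700) / 1700 = 0.8%.
Labor's share = 1 − 0.45 = 0.55.
The capital stock: 0.45 × 13.8 = 6.21 pp.
Hours worked: 0.55 × 0.8 = 0.44 pp.
TFP growth = 8.9 − 6.65 = 2.25%.

TFP grew 2.25%.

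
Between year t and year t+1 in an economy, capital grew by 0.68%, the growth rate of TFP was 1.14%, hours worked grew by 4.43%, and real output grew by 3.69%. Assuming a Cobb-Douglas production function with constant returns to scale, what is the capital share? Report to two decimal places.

0.50

gY = gA + α·gK + (1−α)·gL, so gY − gA − gL = α(gK − gL).
3.69 − 1.14 − 4.43 = α × (0.68 − 4.43).
-1.88 = -3.75 α, so α = 0.5013.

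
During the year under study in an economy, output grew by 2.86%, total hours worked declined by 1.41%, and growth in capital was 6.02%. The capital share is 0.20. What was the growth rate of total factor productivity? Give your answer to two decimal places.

Labor's share = 1 − 0.2 = 0.8.
Capital: 0.2 × 6.02 = 1.204 pp.
Total hours worked: 0.8 × (-1.41) = -1.128 pp.
TFP growth = 2.86 − 0.076 = 2.784%.

Total factor productivity grew 2.78%.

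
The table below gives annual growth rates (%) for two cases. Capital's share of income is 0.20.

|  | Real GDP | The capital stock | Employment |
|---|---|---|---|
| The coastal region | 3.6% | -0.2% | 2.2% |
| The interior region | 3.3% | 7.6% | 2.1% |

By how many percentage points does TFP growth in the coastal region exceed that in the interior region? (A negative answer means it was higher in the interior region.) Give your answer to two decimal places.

1.78 percentage points

Labor's share = 1 − 0.2 = 0.8.
The coastal region: TFP = 3.6 + 0.04 − 1.76 = 1.88%.
The interior region: TFP = 3.3 − 1.52 − 1.68 = 0.1%.
Difference = 1.88 − (0.1) = 1.78 pp.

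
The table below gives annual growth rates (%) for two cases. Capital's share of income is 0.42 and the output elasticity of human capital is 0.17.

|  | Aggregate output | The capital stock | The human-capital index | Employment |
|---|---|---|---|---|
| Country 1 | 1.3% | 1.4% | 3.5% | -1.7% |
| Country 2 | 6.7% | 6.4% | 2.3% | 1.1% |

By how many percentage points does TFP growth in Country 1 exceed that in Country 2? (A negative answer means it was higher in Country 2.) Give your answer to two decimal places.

Labor's share = 1 − 0.42 − 0.17 = 0.41.
Country 1: TFP = 1.3 − 0.588 − 0.595 + 0.697 = 0.814%.
Country 2: TFP = 6.7 − 2.688 − 0.391 − 0.451 = 3.17%.
Difference = 0.814 − (3.17) = -2.356 pp.

-2.36 percentage points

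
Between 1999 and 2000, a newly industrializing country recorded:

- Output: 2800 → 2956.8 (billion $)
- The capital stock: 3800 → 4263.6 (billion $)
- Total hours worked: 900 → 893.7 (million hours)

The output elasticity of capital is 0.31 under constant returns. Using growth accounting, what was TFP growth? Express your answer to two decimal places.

Output growth = (2956.8 − 2800) / 2800 = 5.6%.
The capital stock growth = (4263.6 − 3800) / 3800 = 12.2%.
Total hours worked growth = (893.7 − 900) / 900 = -0.7%.
Labor's share = 1 − 0.31 = 0.69.
The capital stock: 0.31 × 12.2 = 3.782 pp.
Total hours worked: 0.69 × (-0.7) = -0.483 pp.
TFP growth = 5.6 − 3.299 = 2.301%.

TFP grew 2.30%.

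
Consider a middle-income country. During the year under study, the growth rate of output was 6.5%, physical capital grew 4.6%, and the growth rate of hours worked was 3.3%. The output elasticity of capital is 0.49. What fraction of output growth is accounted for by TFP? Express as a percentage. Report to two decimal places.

Labor's share = 1 − 0.49 = 0.51.
Physical capital: 0.49 × 4.6 = 2.254 pp.
Hours worked: 0.51 × 3.3 = 1.683 pp.
TFP growth = 6.5 − 3.937 = 2.563%.
TFP share of growth = 2.563 / 6.5 × 100 = 39.4308%.

TFP accounted for 39.43% of growth.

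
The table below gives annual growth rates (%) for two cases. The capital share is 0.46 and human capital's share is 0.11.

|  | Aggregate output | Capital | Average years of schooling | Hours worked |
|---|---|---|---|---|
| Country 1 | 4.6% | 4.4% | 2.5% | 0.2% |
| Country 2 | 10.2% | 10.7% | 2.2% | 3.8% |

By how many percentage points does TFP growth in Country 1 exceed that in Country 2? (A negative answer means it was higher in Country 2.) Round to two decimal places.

Labor's share = 1 − 0.46 − 0.11 = 0.43.
Country 1: TFP = 4.6 − 2.024 − 0.275 − 0.086 = 2.215%.
Country 2: TFP = 10.2 − 4.922 − 0.242 − 1.634 = 3.402%.
Difference = 2.215 − (3.402) = -1.187 pp.

-1.19 percentage points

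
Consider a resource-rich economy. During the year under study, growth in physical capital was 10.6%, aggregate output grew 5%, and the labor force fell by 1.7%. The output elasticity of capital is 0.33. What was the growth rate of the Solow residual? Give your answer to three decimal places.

Labor's share = 1 − 0.33 = 0.67.
Physical capital: 0.33 × 10.6 = 3.498 pp.
The labor force: 0.67 × (-1.7) = -1.139 pp.
TFP growth = 5 − 2.359 = 2.641%.

2.641%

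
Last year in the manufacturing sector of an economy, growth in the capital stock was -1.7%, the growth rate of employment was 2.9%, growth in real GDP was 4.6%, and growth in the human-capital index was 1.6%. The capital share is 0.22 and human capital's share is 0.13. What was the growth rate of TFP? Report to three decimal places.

Labor's share = 1 − 0.22 − 0.13 = 0.65.
The capital stock: 0.22 × (-1.7) = -0.374 pp.
The human-capital index: 0.13 × 1.6 = 0.208 pp.
Employment: 0.65 × 2.9 = 1.885 pp.
TFP growth = 4.6 − 1.719 = 2.881%.

2.881%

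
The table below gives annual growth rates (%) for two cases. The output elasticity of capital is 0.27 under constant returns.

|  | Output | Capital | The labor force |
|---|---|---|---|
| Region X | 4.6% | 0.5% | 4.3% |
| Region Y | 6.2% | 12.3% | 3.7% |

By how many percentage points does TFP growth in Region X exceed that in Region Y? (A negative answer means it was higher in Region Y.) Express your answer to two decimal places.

1.15 percentage points

Labor's share = 1 − 0.27 = 0.73.
Region X: TFP = 4.6 − 0.135 − 3.139 = 1.326%.
Region Y: TFP = 6.2 − 3.321 − 2.701 = 0.178%.
Difference = 1.326 − (0.178) = 1.148 pp.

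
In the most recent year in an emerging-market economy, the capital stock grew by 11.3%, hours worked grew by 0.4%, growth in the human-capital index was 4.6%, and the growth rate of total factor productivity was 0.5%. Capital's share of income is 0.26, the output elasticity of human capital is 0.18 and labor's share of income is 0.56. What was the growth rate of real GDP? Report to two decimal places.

4.49%

Labor's share = 1 − 0.26 − 0.18 = 0.56.
The capital stock: 0.26 × 11.3 = 2.938 pp.
The human-capital index: 0.18 × 4.6 = 0.828 pp.
Hours worked: 0.56 × 0.4 = 0.224 pp.
Output growth = 0.5 + 3.99 = 4.49%.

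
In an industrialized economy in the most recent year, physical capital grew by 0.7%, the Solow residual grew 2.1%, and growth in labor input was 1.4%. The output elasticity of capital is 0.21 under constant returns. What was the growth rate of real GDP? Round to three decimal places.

Labor's share = 1 − 0.21 = 0.79.
Physical capital: 0.21 × 0.7 = 0.147 pp.
Labor input: 0.79 × 1.4 = 1.106 pp.
Output growth = 2.1 + 1.253 = 3.353%.

Real GDP grew 3.353%.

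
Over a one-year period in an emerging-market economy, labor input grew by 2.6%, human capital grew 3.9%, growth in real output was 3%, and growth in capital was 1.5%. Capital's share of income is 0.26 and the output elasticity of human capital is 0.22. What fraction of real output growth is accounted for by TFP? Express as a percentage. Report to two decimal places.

Labor's share = 1 − 0.26 − 0.22 = 0.52.
Capital: 0.26 × 1.5 = 0.39 pp.
Human capital: 0.22 × 3.9 = 0.858 pp.
Labor input: 0.52 × 2.6 = 1.352 pp.
TFP growth = 3 − 2.6 = 0.4%.
TFP share of growth = 0.4 / 3 × 100 = 13.3333%.

TFP accounted for 13.33% of growth.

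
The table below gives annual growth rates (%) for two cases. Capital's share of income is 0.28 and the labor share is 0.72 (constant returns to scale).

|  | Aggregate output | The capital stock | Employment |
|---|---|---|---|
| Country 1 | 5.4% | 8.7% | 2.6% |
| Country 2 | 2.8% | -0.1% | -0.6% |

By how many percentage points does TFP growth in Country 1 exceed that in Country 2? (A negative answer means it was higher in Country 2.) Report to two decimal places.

-2.17 percentage points

Labor's share = 1 − 0.28 = 0.72.
Country 1: TFP = 5.4 − 2.436 − 1.872 = 1.092%.
Country 2: TFP = 2.8 + 0.028 + 0.432 = 3.26%.
Difference = 1.092 − (3.26) = -2.168 pp.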